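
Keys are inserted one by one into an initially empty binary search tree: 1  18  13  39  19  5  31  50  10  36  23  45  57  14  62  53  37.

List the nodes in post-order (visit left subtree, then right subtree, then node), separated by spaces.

10 5 14 13 23 37 36 31 19 45 53 62 57 50 39 18 1

1: root
18: right child of 1 (depth 1)
13: left child of 18 (depth 2)
39: right child of 18 (depth 2)
19: left child of 39 (depth 3)
5: left child of 13 (depth 3)
31: right child of 19 (depth 4)
50: right child of 39 (depth 3)
10: right child of 5 (depth 4)
36: right child of 31 (depth 5)
23: left child of 31 (depth 5)
45: left child of 50 (depth 4)
57: right child of 50 (depth 4)
14: right child of 13 (depth 3)
62: right child of 57 (depth 5)
53: left child of 57 (depth 5)
37: right child of 36 (depth 6)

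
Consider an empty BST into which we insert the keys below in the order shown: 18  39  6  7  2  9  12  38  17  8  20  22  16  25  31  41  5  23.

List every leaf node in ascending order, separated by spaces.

5 8 16 23 31 41

Insert 18: tree is empty, so 18 becomes the root.
Insert 39: 39 > 18 → go right. Place as right child of 18.
Insert 6: 6 < 18 → go left. Place as left child of 18.
Insert 7: 7 < 18 → go left; 7 > 6 → go right. Place as right child of 6.
Insert 2: 2 < 18 → go left; 2 < 6 → go left. Place as left child of 6.
Insert 9: 9 < 18 → go left; 9 > 6 → go right; 9 > 7 → go right. Place as right child of 7.
Insert 12: 12 < 18 → go left; 12 > 6 → go right; 12 > 7 → go right; 12 > 9 → go right. Place as right child of 9.
Insert 38: 38 > 18 → go right; 38 < 39 → go left. Place as left child of 39.
Insert 17: 17 < 18 → go left; 17 > 6 → go right; 17 > 7 → go right; 17 > 9 → go right; 17 > 12 → go right. Place as right child of 12.
Insert 8: 8 < 18 → go left; 8 > 6 → go right; 8 > 7 → go right; 8 < 9 → go left. Place as left child of 9.
Insert 20: 20 > 18 → go right; 20 < 39 → go left; 20 < 38 → go left. Place as left child of 38.
Insert 22: 22 > 18 → go right; 22 < 39 → go left; 22 < 38 → go left; 22 > 20 → go right. Place as right child of 20.
Insert 16: 16 < 18 → go left; 16 > 6 → go right; 16 > 7 → go right; 16 > 9 → go right; 16 > 12 → go right; 16 < 17 → go left. Place as left child of 17.
Insert 25: 25 > 18 → go right; 25 < 39 → go left; 25 < 38 → go left; 25 > 20 → go right; 25 > 22 → go right. Place as right child of 22.
Insert 31: 31 > 18 → go right; 31 < 39 → go left; 31 < 38 → go left; 31 > 20 → go right; 31 > 22 → go right; 31 > 25 → go right. Place as right child of 25.
Insert 41: 41 > 18 → go right; 41 > 39 → go right. Place as right child of 39.
Insert 5: 5 < 18 → go left; 5 < 6 → go left; 5 > 2 → go right. Place as right child of 2.
Insert 23: 23 > 18 → go right; 23 < 39 → go left; 23 < 38 → go left; 23 > 20 → go right; 23 > 22 → go right; 23 < 25 → go left. Place as left child of 25.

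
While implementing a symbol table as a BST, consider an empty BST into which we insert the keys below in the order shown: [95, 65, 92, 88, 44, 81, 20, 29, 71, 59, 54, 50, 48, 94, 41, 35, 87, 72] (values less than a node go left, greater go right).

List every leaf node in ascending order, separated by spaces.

35 48 72 87 94

95: root
65: left child of 95 (depth 1)
92: right child of 65 (depth 2)
88: left child of 92 (depth 3)
44: left child of 65 (depth 2)
81: left child of 88 (depth 4)
20: left child of 44 (depth 3)
29: right child of 20 (depth 4)
71: left child of 81 (depth 5)
59: right child of 44 (depth 3)
54: left child of 59 (depth 4)
50: left child of 54 (depth 5)
48: left child of 50 (depth 6)
94: right child of 92 (depth 3)
41: right child of 29 (depth 5)
35: left child of 41 (depth 6)
87: right child of 81 (depth 5)
72: right child of 71 (depth 6)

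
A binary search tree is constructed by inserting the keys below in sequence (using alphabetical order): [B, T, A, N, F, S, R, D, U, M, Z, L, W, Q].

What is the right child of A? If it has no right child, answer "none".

none

Resulting structure (node: left, right):
  B: L=A, R=T
  T: L=N, R=U
  A: L=–, R=–
  N: L=F, R=S
  F: L=D, R=M
  S: L=R, R=–
  R: L=Q, R=–
  D: L=–, R=–
  U: L=–, R=Z
  M: L=L, R=–
  Z: L=W, R=–
  L: L=–, R=–
  W: L=–, R=–
  Q: L=–, R=–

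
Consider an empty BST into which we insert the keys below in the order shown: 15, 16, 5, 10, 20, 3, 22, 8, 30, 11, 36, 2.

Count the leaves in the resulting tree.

4

Resulting structure (node: left, right):
  15: L=5, R=16
  16: L=–, R=20
  5: L=3, R=10
  10: L=8, R=11
  20: L=–, R=22
  3: L=2, R=–
  22: L=–, R=30
  8: L=–, R=–
  30: L=–, R=36
  11: L=–, R=–
  36: L=–, R=–
  2: L=–, R=–

Leaves: 2, 8, 11, 36 — 4 in total.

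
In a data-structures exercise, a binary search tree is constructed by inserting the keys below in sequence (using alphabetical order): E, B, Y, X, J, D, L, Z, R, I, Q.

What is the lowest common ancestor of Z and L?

Insert E: tree is empty, so E becomes the root.
Insert B: B < E → go left. Place as left child of E.
Insert Y: Y > E → go right. Place as right child of E.
Insert X: X > E → go right; X < Y → go left. Place as left child of Y.
Insert J: J > E → go right; J < Y → go left; J < X → go left. Place as left child of X.
Insert D: D < E → go left; D > B → go right. Place as right child of B.
Insert L: L > E → go right; L < Y → go left; L < X → go left; L > J → go right. Place as right child of J.
Insert Z: Z > E → go right; Z > Y → go right. Place as right child of Y.
Insert R: R > E → go right; R < Y → go left; R < X → go left; R > J → go right; R > L → go right. Place as right child of L.
Insert I: I > E → go right; I < Y → go left; I < X → go left; I < J → go left. Place as left child of J.
Insert Q: Q > E → go right; Q < Y → go left; Q < X → go left; Q > J → go right; Q > L → go right; Q < R → go left. Place as left child of R.

Path to Z: E → Y → Z
Path to L: E → Y → X → J → L
The paths share a prefix ending at Y, then split left and right.

Y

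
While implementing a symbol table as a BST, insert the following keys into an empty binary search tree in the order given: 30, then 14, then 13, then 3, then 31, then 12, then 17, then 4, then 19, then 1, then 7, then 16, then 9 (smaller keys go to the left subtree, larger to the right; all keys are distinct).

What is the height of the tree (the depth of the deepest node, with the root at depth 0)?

7

Resulting structure (node: left, right):
  30: L=14, R=31
  14: L=13, R=17
  13: L=3, R=–
  3: L=1, R=12
  31: L=–, R=–
  12: L=4, R=–
  17: L=16, R=19
  4: L=–, R=7
  19: L=–, R=–
  1: L=–, R=–
  7: L=–, R=9
  16: L=–, R=–
  9: L=–, R=–

The deepest node is 9 at depth 7.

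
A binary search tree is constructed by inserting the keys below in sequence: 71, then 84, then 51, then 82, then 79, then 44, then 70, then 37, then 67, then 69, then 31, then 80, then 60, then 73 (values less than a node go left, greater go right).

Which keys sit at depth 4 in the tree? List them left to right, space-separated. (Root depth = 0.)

31 60 69 73 80

Insert 71: tree is empty, so 71 becomes the root.
Insert 84: 84 > 71 → go right. Place as right child of 71.
Insert 51: 51 < 71 → go left. Place as left child of 71.
Insert 82: 82 > 71 → go right; 82 < 84 → go left. Place as left child of 84.
Insert 79: 79 > 71 → go right; 79 < 84 → go left; 79 < 82 → go left. Place as left child of 82.
Insert 44: 44 < 71 → go left; 44 < 51 → go left. Place as left child of 51.
Insert 70: 70 < 71 → go left; 70 > 51 → go right. Place as right child of 51.
Insert 37: 37 < 71 → go left; 37 < 51 → go left; 37 < 44 → go left. Place as left child of 44.
Insert 67: 67 < 71 → go left; 67 > 51 → go right; 67 < 70 → go left. Place as left child of 70.
Insert 69: 69 < 71 → go left; 69 > 51 → go right; 69 < 70 → go left; 69 > 67 → go right. Place as right child of 67.
Insert 31: 31 < 71 → go left; 31 < 51 → go left; 31 < 44 → go left; 31 < 37 → go left. Place as left child of 37.
Insert 80: 80 > 71 → go right; 80 < 84 → go left; 80 < 82 → go left; 80 > 79 → go right. Place as right child of 79.
Insert 60: 60 < 71 → go left; 60 > 51 → go right; 60 < 70 → go left; 60 < 67 → go left. Place as left child of 67.
Insert 73: 73 > 71 → go right; 73 < 84 → go left; 73 < 82 → go left; 73 < 79 → go left. Place as left child of 79.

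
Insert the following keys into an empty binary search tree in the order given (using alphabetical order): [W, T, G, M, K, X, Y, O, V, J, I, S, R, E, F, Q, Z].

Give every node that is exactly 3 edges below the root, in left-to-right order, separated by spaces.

Resulting structure (node: left, right):
  W: L=T, R=X
  T: L=G, R=V
  G: L=E, R=M
  M: L=K, R=O
  K: L=J, R=–
  X: L=–, R=Y
  Y: L=–, R=Z
  O: L=–, R=S
  V: L=–, R=–
  J: L=I, R=–
  I: L=–, R=–
  S: L=R, R=–
  R: L=Q, R=–
  E: L=–, R=F
  F: L=–, R=–
  Q: L=–, R=–
  Z: L=–, R=–

E M Z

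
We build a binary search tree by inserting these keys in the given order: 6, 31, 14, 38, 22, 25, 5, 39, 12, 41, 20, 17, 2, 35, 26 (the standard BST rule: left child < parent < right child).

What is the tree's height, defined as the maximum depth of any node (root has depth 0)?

6: root
31: right child of 6 (depth 1)
14: left child of 31 (depth 2)
38: right child of 31 (depth 2)
22: right child of 14 (depth 3)
25: right child of 22 (depth 4)
5: left child of 6 (depth 1)
39: right child of 38 (depth 3)
12: left child of 14 (depth 3)
41: right child of 39 (depth 4)
20: left child of 22 (depth 4)
17: left child of 20 (depth 5)
2: left child of 5 (depth 2)
35: left child of 38 (depth 3)
26: right child of 25 (depth 5)

The deepest node is 17 at depth 5.

5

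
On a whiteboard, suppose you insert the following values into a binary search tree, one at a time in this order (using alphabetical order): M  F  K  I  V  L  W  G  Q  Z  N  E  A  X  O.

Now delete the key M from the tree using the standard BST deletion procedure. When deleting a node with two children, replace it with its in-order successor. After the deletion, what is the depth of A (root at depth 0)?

3

Insert M: tree is empty, so M becomes the root.
Insert F: F < M → go left. Place as left child of M.
Insert K: K < M → go left; K > F → go right. Place as right child of F.
Insert I: I < M → go left; I > F → go right; I < K → go left. Place as left child of K.
Insert V: V > M → go right. Place as right child of M.
Insert L: L < M → go left; L > F → go right; L > K → go right. Place as right child of K.
Insert W: W > M → go right; W > V → go right. Place as right child of V.
Insert G: G < M → go left; G > F → go right; G < K → go left; G < I → go left. Place as left child of I.
Insert Q: Q > M → go right; Q < V → go left. Place as left child of V.
Insert Z: Z > M → go right; Z > V → go right; Z > W → go right. Place as right child of W.
Insert N: N > M → go right; N < V → go left; N < Q → go left. Place as left child of Q.
Insert E: E < M → go left; E < F → go left. Place as left child of F.
Insert A: A < M → go left; A < F → go left; A < E → go left. Place as left child of E.
Insert X: X > M → go right; X > V → go right; X > W → go right; X < Z → go left. Place as left child of Z.
Insert O: O > M → go right; O < V → go left; O < Q → go left; O > N → go right. Place as right child of N.

Delete M (two children — replace with in-order successor).
After deletion, path to A: N → F → E → A.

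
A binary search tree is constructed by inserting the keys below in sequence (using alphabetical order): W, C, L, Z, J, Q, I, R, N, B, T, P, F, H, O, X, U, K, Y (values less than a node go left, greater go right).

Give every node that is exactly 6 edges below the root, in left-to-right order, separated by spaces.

H O U

W: root
C: left child of W (depth 1)
L: right child of C (depth 2)
Z: right child of W (depth 1)
J: left child of L (depth 3)
Q: right child of L (depth 3)
I: left child of J (depth 4)
R: right child of Q (depth 4)
N: left child of Q (depth 4)
B: left child of C (depth 2)
T: right child of R (depth 5)
P: right child of N (depth 5)
F: left child of I (depth 5)
H: right child of F (depth 6)
O: left child of P (depth 6)
X: left child of Z (depth 2)
U: right child of T (depth 6)
K: right child of J (depth 4)
Y: right child of X (depth 3)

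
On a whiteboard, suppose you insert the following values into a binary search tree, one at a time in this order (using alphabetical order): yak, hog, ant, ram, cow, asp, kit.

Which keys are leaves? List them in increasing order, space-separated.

yak: root
hog: left child of yak (depth 1)
ant: left child of hog (depth 2)
ram: right child of hog (depth 2)
cow: right child of ant (depth 3)
asp: left child of cow (depth 4)
kit: left child of ram (depth 3)

asp kit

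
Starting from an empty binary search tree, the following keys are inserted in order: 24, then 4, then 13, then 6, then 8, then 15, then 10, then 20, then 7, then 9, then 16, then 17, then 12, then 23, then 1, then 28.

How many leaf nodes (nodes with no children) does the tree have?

Insert 24: tree is empty, so 24 becomes the root.
Insert 4: 4 < 24 → go left. Place as left child of 24.
Insert 13: 13 < 24 → go left; 13 > 4 → go right. Place as right child of 4.
Insert 6: 6 < 24 → go left; 6 > 4 → go right; 6 < 13 → go left. Place as left child of 13.
Insert 8: 8 < 24 → go left; 8 > 4 → go right; 8 < 13 → go left; 8 > 6 → go right. Place as right child of 6.
Insert 15: 15 < 24 → go left; 15 > 4 → go right; 15 > 13 → go right. Place as right child of 13.
Insert 10: 10 < 24 → go left; 10 > 4 → go right; 10 < 13 → go left; 10 > 6 → go right; 10 > 8 → go right. Place as right child of 8.
Insert 20: 20 < 24 → go left; 20 > 4 → go right; 20 > 13 → go right; 20 > 15 → go right. Place as right child of 15.
Insert 7: 7 < 24 → go left; 7 > 4 → go right; 7 < 13 → go left; 7 > 6 → go right; 7 < 8 → go left. Place as left child of 8.
Insert 9: 9 < 24 → go left; 9 > 4 → go right; 9 < 13 → go left; 9 > 6 → go right; 9 > 8 → go right; 9 < 10 → go left. Place as left child of 10.
Insert 16: 16 < 24 → go left; 16 > 4 → go right; 16 > 13 → go right; 16 > 15 → go right; 16 < 20 → go left. Place as left child of 20.
Insert 17: 17 < 24 → go left; 17 > 4 → go right; 17 > 13 → go right; 17 > 15 → go right; 17 < 20 → go left; 17 > 16 → go right. Place as right child of 16.
Insert 12: 12 < 24 → go left; 12 > 4 → go right; 12 < 13 → go left; 12 > 6 → go right; 12 > 8 → go right; 12 > 10 → go right. Place as right child of 10.
Insert 23: 23 < 24 → go left; 23 > 4 → go right; 23 > 13 → go right; 23 > 15 → go right; 23 > 20 → go right. Place as right child of 20.
Insert 1: 1 < 24 → go left; 1 < 4 → go left. Place as left child of 4.
Insert 28: 28 > 24 → go right. Place as right child of 24.

Leaves: 1, 7, 9, 12, 17, 23, 28 — 7 in total.

7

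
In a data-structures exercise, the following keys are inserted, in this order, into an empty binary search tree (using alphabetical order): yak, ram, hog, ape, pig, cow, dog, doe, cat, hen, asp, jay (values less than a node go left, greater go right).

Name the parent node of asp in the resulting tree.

yak: root
ram: left child of yak (depth 1)
hog: left child of ram (depth 2)
ape: left child of hog (depth 3)
pig: right child of hog (depth 3)
cow: right child of ape (depth 4)
dog: right child of cow (depth 5)
doe: left child of dog (depth 6)
cat: left child of cow (depth 5)
hen: right child of dog (depth 6)
asp: left child of cat (depth 6)
jay: left child of pig (depth 4)

cat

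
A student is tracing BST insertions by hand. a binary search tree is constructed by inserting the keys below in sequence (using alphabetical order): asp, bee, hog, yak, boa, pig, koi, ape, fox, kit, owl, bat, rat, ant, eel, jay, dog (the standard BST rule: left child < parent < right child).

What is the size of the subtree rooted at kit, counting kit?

2

asp: root
bee: right child of asp (depth 1)
hog: right child of bee (depth 2)
yak: right child of hog (depth 3)
boa: left child of hog (depth 3)
pig: left child of yak (depth 4)
koi: left child of pig (depth 5)
ape: left child of asp (depth 1)
fox: right child of boa (depth 4)
kit: left child of koi (depth 6)
owl: right child of koi (depth 6)
bat: left child of bee (depth 2)
rat: right child of pig (depth 5)
ant: left child of ape (depth 2)
eel: left child of fox (depth 5)
jay: left child of kit (depth 7)
dog: left child of eel (depth 6)

Subtree rooted at kit contains: kit, jay — 2 nodes.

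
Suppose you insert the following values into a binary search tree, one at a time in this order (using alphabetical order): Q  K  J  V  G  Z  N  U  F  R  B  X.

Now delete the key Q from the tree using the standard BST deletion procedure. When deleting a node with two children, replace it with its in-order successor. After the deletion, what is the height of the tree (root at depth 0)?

Resulting structure (node: left, right):
  Q: L=K, R=V
  K: L=J, R=N
  J: L=G, R=–
  V: L=U, R=Z
  G: L=F, R=–
  Z: L=X, R=–
  N: L=–, R=–
  U: L=R, R=–
  F: L=B, R=–
  R: L=–, R=–
  B: L=–, R=–
  X: L=–, R=–

Delete Q (two children — replace with in-order successor).
After deletion, deepest node is B at depth 5.

5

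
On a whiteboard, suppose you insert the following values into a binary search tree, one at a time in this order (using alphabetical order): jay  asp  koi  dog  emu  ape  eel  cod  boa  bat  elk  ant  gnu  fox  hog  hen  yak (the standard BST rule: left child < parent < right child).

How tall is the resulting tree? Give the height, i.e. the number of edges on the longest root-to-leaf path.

Insert jay: tree is empty, so jay becomes the root.
Insert asp: asp < jay → go left. Place as left child of jay.
Insert koi: koi > jay → go right. Place as right child of jay.
Insert dog: dog < jay → go left; dog > asp → go right. Place as right child of asp.
Insert emu: emu < jay → go left; emu > asp → go right; emu > dog → go right. Place as right child of dog.
Insert ape: ape < jay → go left; ape < asp → go left. Place as left child of asp.
Insert eel: eel < jay → go left; eel > asp → go right; eel > dog → go right; eel < emu → go left. Place as left child of emu.
Insert cod: cod < jay → go left; cod > asp → go right; cod < dog → go left. Place as left child of dog.
Insert boa: boa < jay → go left; boa > asp → go right; boa < dog → go left; boa < cod → go left. Place as left child of cod.
Insert bat: bat < jay → go left; bat > asp → go right; bat < dog → go left; bat < cod → go left; bat < boa → go left. Place as left child of boa.
Insert elk: elk < jay → go left; elk > asp → go right; elk > dog → go right; elk < emu → go left; elk > eel → go right. Place as right child of eel.
Insert ant: ant < jay → go left; ant < asp → go left; ant < ape → go left. Place as left child of ape.
Insert gnu: gnu < jay → go left; gnu > asp → go right; gnu > dog → go right; gnu > emu → go right. Place as right child of emu.
Insert fox: fox < jay → go left; fox > asp → go right; fox > dog → go right; fox > emu → go right; fox < gnu → go left. Place as left child of gnu.
Insert hog: hog < jay → go left; hog > asp → go right; hog > dog → go right; hog > emu → go right; hog > gnu → go right. Place as right child of gnu.
Insert hen: hen < jay → go left; hen > asp → go right; hen > dog → go right; hen > emu → go right; hen > gnu → go right; hen < hog → go left. Place as left child of hog.
Insert yak: yak > jay → go right; yak > koi → go right. Place as right child of koi.

The deepest node is hen at depth 6.

6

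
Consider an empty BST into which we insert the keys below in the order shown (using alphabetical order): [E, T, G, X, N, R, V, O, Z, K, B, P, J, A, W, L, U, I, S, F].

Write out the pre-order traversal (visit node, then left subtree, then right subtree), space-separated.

E B A T G F N K J I L R O P S X V U W Z

Resulting structure (node: left, right):
  E: L=B, R=T
  T: L=G, R=X
  G: L=F, R=N
  X: L=V, R=Z
  N: L=K, R=R
  R: L=O, R=S
  V: L=U, R=W
  O: L=–, R=P
  Z: L=–, R=–
  K: L=J, R=L
  B: L=A, R=–
  P: L=–, R=–
  J: L=I, R=–
  A: L=–, R=–
  W: L=–, R=–
  L: L=–, R=–
  U: L=–, R=–
  I: L=–, R=–
  S: L=–, R=–
  F: L=–, R=–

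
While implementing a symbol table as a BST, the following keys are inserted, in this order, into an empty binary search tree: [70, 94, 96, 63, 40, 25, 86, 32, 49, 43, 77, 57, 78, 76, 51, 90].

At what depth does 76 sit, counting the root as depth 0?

4

70: root
94: right child of 70 (depth 1)
96: right child of 94 (depth 2)
63: left child of 70 (depth 1)
40: left child of 63 (depth 2)
25: left child of 40 (depth 3)
86: left child of 94 (depth 2)
32: right child of 25 (depth 4)
49: right child of 40 (depth 3)
43: left child of 49 (depth 4)
77: left child of 86 (depth 3)
57: right child of 49 (depth 4)
78: right child of 77 (depth 4)
76: left child of 77 (depth 4)
51: left child of 57 (depth 5)
90: right child of 86 (depth 3)

Path to 76: 70 → 94 → 86 → 77 → 76, which is 4 edges.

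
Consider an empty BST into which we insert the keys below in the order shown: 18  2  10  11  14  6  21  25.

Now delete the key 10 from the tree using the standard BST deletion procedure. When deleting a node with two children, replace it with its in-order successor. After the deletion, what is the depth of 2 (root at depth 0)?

1

Insert 18: tree is empty, so 18 becomes the root.
Insert 2: 2 < 18 → go left. Place as left child of 18.
Insert 10: 10 < 18 → go left; 10 > 2 → go right. Place as right child of 2.
Insert 11: 11 < 18 → go left; 11 > 2 → go right; 11 > 10 → go right. Place as right child of 10.
Insert 14: 14 < 18 → go left; 14 > 2 → go right; 14 > 10 → go right; 14 > 11 → go right. Place as right child of 11.
Insert 6: 6 < 18 → go left; 6 > 2 → go right; 6 < 10 → go left. Place as left child of 10.
Insert 21: 21 > 18 → go right. Place as right child of 18.
Insert 25: 25 > 18 → go right; 25 > 21 → go right. Place as right child of 21.

Delete 10 (two children — replace with in-order successor).
After deletion, path to 2: 18 → 2.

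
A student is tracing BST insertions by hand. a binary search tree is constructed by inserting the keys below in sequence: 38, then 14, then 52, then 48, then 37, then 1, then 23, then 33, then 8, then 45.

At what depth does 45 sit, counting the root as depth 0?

38: root
14: left child of 38 (depth 1)
52: right child of 38 (depth 1)
48: left child of 52 (depth 2)
37: right child of 14 (depth 2)
1: left child of 14 (depth 2)
23: left child of 37 (depth 3)
33: right child of 23 (depth 4)
8: right child of 1 (depth 3)
45: left child of 48 (depth 3)

Path to 45: 38 → 52 → 48 → 45, which is 3 edges.

3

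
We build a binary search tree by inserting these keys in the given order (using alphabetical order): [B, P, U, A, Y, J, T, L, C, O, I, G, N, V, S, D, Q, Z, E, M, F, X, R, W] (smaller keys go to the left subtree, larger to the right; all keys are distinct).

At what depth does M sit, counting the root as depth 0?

6

B: root
P: right child of B (depth 1)
U: right child of P (depth 2)
A: left child of B (depth 1)
Y: right child of U (depth 3)
J: left child of P (depth 2)
T: left child of U (depth 3)
L: right child of J (depth 3)
C: left child of J (depth 3)
O: right child of L (depth 4)
I: right child of C (depth 4)
G: left child of I (depth 5)
N: left child of O (depth 5)
V: left child of Y (depth 4)
S: left child of T (depth 4)
D: left child of G (depth 6)
Q: left child of S (depth 5)
Z: right child of Y (depth 4)
E: right child of D (depth 7)
M: left child of N (depth 6)
F: right child of E (depth 8)
X: right child of V (depth 5)
R: right child of Q (depth 6)
W: left child of X (depth 6)

Path to M: B → P → J → L → O → N → M, which is 6 edges.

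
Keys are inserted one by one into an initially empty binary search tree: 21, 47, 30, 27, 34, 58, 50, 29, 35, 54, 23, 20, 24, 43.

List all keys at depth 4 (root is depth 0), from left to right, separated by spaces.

23 29 35 54

21: root
47: right child of 21 (depth 1)
30: left child of 47 (depth 2)
27: left child of 30 (depth 3)
34: right child of 30 (depth 3)
58: right child of 47 (depth 2)
50: left child of 58 (depth 3)
29: right child of 27 (depth 4)
35: right child of 34 (depth 4)
54: right child of 50 (depth 4)
23: left child of 27 (depth 4)
20: left child of 21 (depth 1)
24: right child of 23 (depth 5)
43: right child of 35 (depth 5)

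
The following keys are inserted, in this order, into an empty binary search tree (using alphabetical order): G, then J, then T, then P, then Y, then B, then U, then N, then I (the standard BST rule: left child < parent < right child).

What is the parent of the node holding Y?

T

Resulting structure (node: left, right):
  G: L=B, R=J
  J: L=I, R=T
  T: L=P, R=Y
  P: L=N, R=–
  Y: L=U, R=–
  B: L=–, R=–
  U: L=–, R=–
  N: L=–, R=–
  I: L=–, R=–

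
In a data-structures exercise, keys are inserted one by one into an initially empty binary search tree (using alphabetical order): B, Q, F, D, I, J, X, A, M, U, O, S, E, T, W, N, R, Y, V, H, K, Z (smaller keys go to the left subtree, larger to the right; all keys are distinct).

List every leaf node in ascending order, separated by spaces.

Insert B: tree is empty, so B becomes the root.
Insert Q: Q > B → go right. Place as right child of B.
Insert F: F > B → go right; F < Q → go left. Place as left child of Q.
Insert D: D > B → go right; D < Q → go left; D < F → go left. Place as left child of F.
Insert I: I > B → go right; I < Q → go left; I > F → go right. Place as right child of F.
Insert J: J > B → go right; J < Q → go left; J > F → go right; J > I → go right. Place as right child of I.
Insert X: X > B → go right; X > Q → go right. Place as right child of Q.
Insert A: A < B → go left. Place as left child of B.
Insert M: M > B → go right; M < Q → go left; M > F → go right; M > I → go right; M > J → go right. Place as right child of J.
Insert U: U > B → go right; U > Q → go right; U < X → go left. Place as left child of X.
Insert O: O > B → go right; O < Q → go left; O > F → go right; O > I → go right; O > J → go right; O > M → go right. Place as right child of M.
Insert S: S > B → go right; S > Q → go right; S < X → go left; S < U → go left. Place as left child of U.
Insert E: E > B → go right; E < Q → go left; E < F → go left; E > D → go right. Place as right child of D.
Insert T: T > B → go right; T > Q → go right; T < X → go left; T < U → go left; T > S → go right. Place as right child of S.
Insert W: W > B → go right; W > Q → go right; W < X → go left; W > U → go right. Place as right child of U.
Insert N: N > B → go right; N < Q → go left; N > F → go right; N > I → go right; N > J → go right; N > M → go right; N < O → go left. Place as left child of O.
Insert R: R > B → go right; R > Q → go right; R < X → go left; R < U → go left; R < S → go left. Place as left child of S.
Insert Y: Y > B → go right; Y > Q → go right; Y > X → go right. Place as right child of X.
Insert V: V > B → go right; V > Q → go right; V < X → go left; V > U → go right; V < W → go left. Place as left child of W.
Insert H: H > B → go right; H < Q → go left; H > F → go right; H < I → go left. Place as left child of I.
Insert K: K > B → go right; K < Q → go left; K > F → go right; K > I → go right; K > J → go right; K < M → go left. Place as left child of M.
Insert Z: Z > B → go right; Z > Q → go right; Z > X → go right; Z > Y → go right. Place as right child of Y.

A E H K N R T V Z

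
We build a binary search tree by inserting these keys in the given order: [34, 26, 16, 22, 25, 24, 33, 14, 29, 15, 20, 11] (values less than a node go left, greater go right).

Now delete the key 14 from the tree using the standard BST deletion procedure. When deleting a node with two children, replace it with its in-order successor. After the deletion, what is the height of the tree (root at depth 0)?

Resulting structure (node: left, right):
  34: L=26, R=–
  26: L=16, R=33
  16: L=14, R=22
  22: L=20, R=25
  25: L=24, R=–
  24: L=–, R=–
  33: L=29, R=–
  14: L=11, R=15
  29: L=–, R=–
  15: L=–, R=–
  20: L=–, R=–
  11: L=–, R=–

Delete 14 (two children — replace with in-order successor).
After deletion, deepest node is 24 at depth 5.

5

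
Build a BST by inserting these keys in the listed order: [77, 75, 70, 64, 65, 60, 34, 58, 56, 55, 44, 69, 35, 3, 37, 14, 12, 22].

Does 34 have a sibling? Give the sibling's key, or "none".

Resulting structure (node: left, right):
  77: L=75, R=–
  75: L=70, R=–
  70: L=64, R=–
  64: L=60, R=65
  65: L=–, R=69
  60: L=34, R=–
  34: L=3, R=58
  58: L=56, R=–
  56: L=55, R=–
  55: L=44, R=–
  44: L=35, R=–
  69: L=–, R=–
  35: L=–, R=37
  3: L=–, R=14
  37: L=–, R=–
  14: L=12, R=22
  12: L=–, R=–
  22: L=–, R=–

34's parent is 60, which has only one child.

none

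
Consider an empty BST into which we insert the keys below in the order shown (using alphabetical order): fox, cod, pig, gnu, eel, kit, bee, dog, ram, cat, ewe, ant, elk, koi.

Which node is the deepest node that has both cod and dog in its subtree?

fox: root
cod: left child of fox (depth 1)
pig: right child of fox (depth 1)
gnu: left child of pig (depth 2)
eel: right child of cod (depth 2)
kit: right child of gnu (depth 3)
bee: left child of cod (depth 2)
dog: left child of eel (depth 3)
ram: right child of pig (depth 2)
cat: right child of bee (depth 3)
ewe: right child of eel (depth 3)
ant: left child of bee (depth 3)
elk: left child of ewe (depth 4)
koi: right child of kit (depth 4)

Path to cod: fox → cod
Path to dog: fox → cod → eel → dog
cod lies on both paths and is an ancestor of the other node.

cod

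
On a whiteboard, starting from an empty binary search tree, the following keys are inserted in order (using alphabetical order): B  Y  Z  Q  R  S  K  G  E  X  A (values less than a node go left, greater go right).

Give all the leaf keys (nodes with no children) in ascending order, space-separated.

A E X Z

Insert B: tree is empty, so B becomes the root.
Insert Y: Y > B → go right. Place as right child of B.
Insert Z: Z > B → go right; Z > Y → go right. Place as right child of Y.
Insert Q: Q > B → go right; Q < Y → go left. Place as left child of Y.
Insert R: R > B → go right; R < Y → go left; R > Q → go right. Place as right child of Q.
Insert S: S > B → go right; S < Y → go left; S > Q → go right; S > R → go right. Place as right child of R.
Insert K: K > B → go right; K < Y → go left; K < Q → go left. Place as left child of Q.
Insert G: G > B → go right; G < Y → go left; G < Q → go left; G < K → go left. Place as left child of K.
Insert E: E > B → go right; E < Y → go left; E < Q → go left; E < K → go left; E < G → go left. Place as left child of G.
Insert X: X > B → go right; X < Y → go left; X > Q → go right; X > R → go right; X > S → go right. Place as right child of S.
Insert A: A < B → go left. Place as left child of B.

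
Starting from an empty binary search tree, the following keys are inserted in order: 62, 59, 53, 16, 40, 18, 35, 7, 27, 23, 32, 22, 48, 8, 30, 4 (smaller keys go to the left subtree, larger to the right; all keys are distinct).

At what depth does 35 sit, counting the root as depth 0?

6

Resulting structure (node: left, right):
  62: L=59, R=–
  59: L=53, R=–
  53: L=16, R=–
  16: L=7, R=40
  40: L=18, R=48
  18: L=–, R=35
  35: L=27, R=–
  7: L=4, R=8
  27: L=23, R=32
  23: L=22, R=–
  32: L=30, R=–
  22: L=–, R=–
  48: L=–, R=–
  8: L=–, R=–
  30: L=–, R=–
  4: L=–, R=–

Path to 35: 62 → 59 → 53 → 16 → 40 → 18 → 35, which is 6 edges.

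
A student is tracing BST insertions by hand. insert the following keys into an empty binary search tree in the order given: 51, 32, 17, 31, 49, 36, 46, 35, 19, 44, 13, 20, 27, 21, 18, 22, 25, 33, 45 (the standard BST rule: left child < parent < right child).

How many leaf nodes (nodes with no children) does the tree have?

Insert 51: tree is empty, so 51 becomes the root.
Insert 32: 32 < 51 → go left. Place as left child of 51.
Insert 17: 17 < 51 → go left; 17 < 32 → go left. Place as left child of 32.
Insert 31: 31 < 51 → go left; 31 < 32 → go left; 31 > 17 → go right. Place as right child of 17.
Insert 49: 49 < 51 → go left; 49 > 32 → go right. Place as right child of 32.
Insert 36: 36 < 51 → go left; 36 > 32 → go right; 36 < 49 → go left. Place as left child of 49.
Insert 46: 46 < 51 → go left; 46 > 32 → go right; 46 < 49 → go left; 46 > 36 → go right. Place as right child of 36.
Insert 35: 35 < 51 → go left; 35 > 32 → go right; 35 < 49 → go left; 35 < 36 → go left. Place as left child of 36.
Insert 19: 19 < 51 → go left; 19 < 32 → go left; 19 > 17 → go right; 19 < 31 → go left. Place as left child of 31.
Insert 44: 44 < 51 → go left; 44 > 32 → go right; 44 < 49 → go left; 44 > 36 → go right; 44 < 46 → go left. Place as left child of 46.
Insert 13: 13 < 51 → go left; 13 < 32 → go left; 13 < 17 → go left. Place as left child of 17.
Insert 20: 20 < 51 → go left; 20 < 32 → go left; 20 > 17 → go right; 20 < 31 → go left; 20 > 19 → go right. Place as right child of 19.
Insert 27: 27 < 51 → go left; 27 < 32 → go left; 27 > 17 → go right; 27 < 31 → go left; 27 > 19 → go right; 27 > 20 → go right. Place as right child of 20.
Insert 21: 21 < 51 → go left; 21 < 32 → go left; 21 > 17 → go right; 21 < 31 → go left; 21 > 19 → go right; 21 > 20 → go right; 21 < 27 → go left. Place as left child of 27.
Insert 18: 18 < 51 → go left; 18 < 32 → go left; 18 > 17 → go right; 18 < 31 → go left; 18 < 19 → go left. Place as left child of 19.
Insert 22: 22 < 51 → go left; 22 < 32 → go left; 22 > 17 → go right; 22 < 31 → go left; 22 > 19 → go right; 22 > 20 → go right; 22 < 27 → go left; 22 > 21 → go right. Place as right child of 21.
Insert 25: 25 < 51 → go left; 25 < 32 → go left; 25 > 17 → go right; 25 < 31 → go left; 25 > 19 → go right; 25 > 20 → go right; 25 < 27 → go left; 25 > 21 → go right; 25 > 22 → go right. Place as right child of 22.
Insert 33: 33 < 51 → go left; 33 > 32 → go right; 33 < 49 → go left; 33 < 36 → go left; 33 < 35 → go left. Place as left child of 35.
Insert 45: 45 < 51 → go left; 45 > 32 → go right; 45 < 49 → go left; 45 > 36 → go right; 45 < 46 → go left; 45 > 44 → go right. Place as right child of 44.

Leaves: 13, 18, 25, 33, 45 — 5 in total.

5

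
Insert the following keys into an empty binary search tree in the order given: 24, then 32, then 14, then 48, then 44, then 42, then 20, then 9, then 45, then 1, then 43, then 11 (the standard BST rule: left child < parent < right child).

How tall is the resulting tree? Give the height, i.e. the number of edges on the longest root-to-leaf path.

Insert 24: tree is empty, so 24 becomes the root.
Insert 32: 32 > 24 → go right. Place as right child of 24.
Insert 14: 14 < 24 → go left. Place as left child of 24.
Insert 48: 48 > 24 → go right; 48 > 32 → go right. Place as right child of 32.
Insert 44: 44 > 24 → go right; 44 > 32 → go right; 44 < 48 → go left. Place as left child of 48.
Insert 42: 42 > 24 → go right; 42 > 32 → go right; 42 < 48 → go left; 42 < 44 → go left. Place as left child of 44.
Insert 20: 20 < 24 → go left; 20 > 14 → go right. Place as right child of 14.
Insert 9: 9 < 24 → go left; 9 < 14 → go left. Place as left child of 14.
Insert 45: 45 > 24 → go right; 45 > 32 → go right; 45 < 48 → go left; 45 > 44 → go right. Place as right child of 44.
Insert 1: 1 < 24 → go left; 1 < 14 → go left; 1 < 9 → go left. Place as left child of 9.
Insert 43: 43 > 24 → go right; 43 > 32 → go right; 43 < 48 → go left; 43 < 44 → go left; 43 > 42 → go right. Place as right child of 42.
Insert 11: 11 < 24 → go left; 11 < 14 → go left; 11 > 9 → go right. Place as right child of 9.

The deepest node is 43 at depth 5.

5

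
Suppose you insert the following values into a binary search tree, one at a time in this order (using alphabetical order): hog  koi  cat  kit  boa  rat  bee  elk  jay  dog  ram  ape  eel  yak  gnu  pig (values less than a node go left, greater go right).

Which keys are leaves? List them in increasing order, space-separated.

Insert hog: tree is empty, so hog becomes the root.
Insert koi: koi > hog → go right. Place as right child of hog.
Insert cat: cat < hog → go left. Place as left child of hog.
Insert kit: kit > hog → go right; kit < koi → go left. Place as left child of koi.
Insert boa: boa < hog → go left; boa < cat → go left. Place as left child of cat.
Insert rat: rat > hog → go right; rat > koi → go right. Place as right child of koi.
Insert bee: bee < hog → go left; bee < cat → go left; bee < boa → go left. Place as left child of boa.
Insert elk: elk < hog → go left; elk > cat → go right. Place as right child of cat.
Insert jay: jay > hog → go right; jay < koi → go left; jay < kit → go left. Place as left child of kit.
Insert dog: dog < hog → go left; dog > cat → go right; dog < elk → go left. Place as left child of elk.
Insert ram: ram > hog → go right; ram > koi → go right; ram < rat → go left. Place as left child of rat.
Insert ape: ape < hog → go left; ape < cat → go left; ape < boa → go left; ape < bee → go left. Place as left child of bee.
Insert eel: eel < hog → go left; eel > cat → go right; eel < elk → go left; eel > dog → go right. Place as right child of dog.
Insert yak: yak > hog → go right; yak > koi → go right; yak > rat → go right. Place as right child of rat.
Insert gnu: gnu < hog → go left; gnu > cat → go right; gnu > elk → go right. Place as right child of elk.
Insert pig: pig > hog → go right; pig > koi → go right; pig < rat → go left; pig < ram → go left. Place as left child of ram.

ape eel gnu jay pig yak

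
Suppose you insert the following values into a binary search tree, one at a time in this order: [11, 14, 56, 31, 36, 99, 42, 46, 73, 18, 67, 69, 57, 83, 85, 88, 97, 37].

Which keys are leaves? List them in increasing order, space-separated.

Insert 11: tree is empty, so 11 becomes the root.
Insert 14: 14 > 11 → go right. Place as right child of 11.
Insert 56: 56 > 11 → go right; 56 > 14 → go right. Place as right child of 14.
Insert 31: 31 > 11 → go right; 31 > 14 → go right; 31 < 56 → go left. Place as left child of 56.
Insert 36: 36 > 11 → go right; 36 > 14 → go right; 36 < 56 → go left; 36 > 31 → go right. Place as right child of 31.
Insert 99: 99 > 11 → go right; 99 > 14 → go right; 99 > 56 → go right. Place as right child of 56.
Insert 42: 42 > 11 → go right; 42 > 14 → go right; 42 < 56 → go left; 42 > 31 → go right; 42 > 36 → go right. Place as right child of 36.
Insert 46: 46 > 11 → go right; 46 > 14 → go right; 46 < 56 → go left; 46 > 31 → go right; 46 > 36 → go right; 46 > 42 → go right. Place as right child of 42.
Insert 73: 73 > 11 → go right; 73 > 14 → go right; 73 > 56 → go right; 73 < 99 → go left. Place as left child of 99.
Insert 18: 18 > 11 → go right; 18 > 14 → go right; 18 < 56 → go left; 18 < 31 → go left. Place as left child of 31.
Insert 67: 67 > 11 → go right; 67 > 14 → go right; 67 > 56 → go right; 67 < 99 → go left; 67 < 73 → go left. Place as left child of 73.
Insert 69: 69 > 11 → go right; 69 > 14 → go right; 69 > 56 → go right; 69 < 99 → go left; 69 < 73 → go left; 69 > 67 → go right. Place as right child of 67.
Insert 57: 57 > 11 → go right; 57 > 14 → go right; 57 > 56 → go right; 57 < 99 → go left; 57 < 73 → go left; 57 < 67 → go left. Place as left child of 67.
Insert 83: 83 > 11 → go right; 83 > 14 → go right; 83 > 56 → go right; 83 < 99 → go left; 83 > 73 → go right. Place as right child of 73.
Insert 85: 85 > 11 → go right; 85 > 14 → go right; 85 > 56 → go right; 85 < 99 → go left; 85 > 73 → go right; 85 > 83 → go right. Place as right child of 83.
Insert 88: 88 > 11 → go right; 88 > 14 → go right; 88 > 56 → go right; 88 < 99 → go left; 88 > 73 → go right; 88 > 83 → go right; 88 > 85 → go right. Place as right child of 85.
Insert 97: 97 > 11 → go right; 97 > 14 → go right; 97 > 56 → go right; 97 < 99 → go left; 97 > 73 → go right; 97 > 83 → go right; 97 > 85 → go right; 97 > 88 → go right. Place as right child of 88.
Insert 37: 37 > 11 → go right; 37 > 14 → go right; 37 < 56 → go left; 37 > 31 → go right; 37 > 36 → go right; 37 < 42 → go left. Place as left child of 42.

18 37 46 57 69 97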